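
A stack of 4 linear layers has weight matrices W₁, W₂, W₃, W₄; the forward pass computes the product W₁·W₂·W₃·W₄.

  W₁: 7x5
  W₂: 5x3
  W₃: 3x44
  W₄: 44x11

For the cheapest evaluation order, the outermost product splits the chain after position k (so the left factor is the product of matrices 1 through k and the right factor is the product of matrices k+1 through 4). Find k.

2

Adjacent pairs: W₁W₂ = 7·5·3 = 105; W₂W₃ = 5·3·44 = 660; W₃W₄ = 3·44·11 = 1452.
Length 3: W₁..W₃: k=1: 0+660+7·5·44=2200; k=2: 105+0+7·3·44=1029 → min 1029 | W₂..W₄: k=2: 0+1452+5·3·11=1617; k=3: 660+0+5·44·11=3080 → min 1617.
Top-level splits: k=1: (W₁..W₁)·(W₂..W₄) → 0+1617+7·5·11 = 2002; k=2: (W₁..W₂)·(W₃..W₄) → 105+1452+7·3·11 = 1788; k=3: (W₁..W₃)·(W₄..W₄) → 1029+0+7·44·11 = 4417.
Best split is after W₂, i.e. k = 2.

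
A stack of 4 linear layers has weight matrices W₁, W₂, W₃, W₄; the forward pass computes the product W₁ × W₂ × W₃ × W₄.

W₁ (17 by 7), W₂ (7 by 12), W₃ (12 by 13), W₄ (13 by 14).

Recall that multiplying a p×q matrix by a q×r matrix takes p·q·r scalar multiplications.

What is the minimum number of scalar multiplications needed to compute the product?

Adjacent pairs: W₁W₂ = 17·7·12 = 1428; W₂W₃ = 7·12·13 = 1092; W₃W₄ = 12·13·14 = 2184.
Length 3: W₁..W₃: k=1: 0+1092+17·7·13=2639; k=2: 1428+0+17·12·13=4080 → min 2639 | W₂..W₄: k=2: 0+2184+7·12·14=3360; k=3: 1092+0+7·13·14=2366 → min 2366.
Length 4: W₁..W₄: k=1: 0+2366+17·7·14=4032; k=2: 1428+2184+17·12·14=6468; k=3: 2639+0+17·13·14=5733 → min 4032.
Optimal order: (W₁ × ((W₂ × W₃) × W₄)) with cost 4032.

4032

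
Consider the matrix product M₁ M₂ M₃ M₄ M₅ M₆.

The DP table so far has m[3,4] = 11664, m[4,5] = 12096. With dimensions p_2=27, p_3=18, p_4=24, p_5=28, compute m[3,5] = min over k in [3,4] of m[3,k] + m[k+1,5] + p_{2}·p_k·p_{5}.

25704

m[3,5] = min over k∈[3,4] of m[3,k]+m[k+1,5]+p_{2}·p_k·p_{5}.
k=3: 0 + 12096 + 27·18·28 = 25704; k=4: 11664 + 0 + 27·24·28 = 29808.
Minimum: 25704 at k=3.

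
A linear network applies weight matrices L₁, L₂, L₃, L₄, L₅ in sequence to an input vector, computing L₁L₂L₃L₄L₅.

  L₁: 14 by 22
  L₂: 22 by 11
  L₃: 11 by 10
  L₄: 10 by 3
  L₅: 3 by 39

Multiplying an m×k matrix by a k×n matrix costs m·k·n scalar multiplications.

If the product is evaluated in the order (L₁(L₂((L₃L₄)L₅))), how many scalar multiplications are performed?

23067

(L₃L₄): 11×10 by 10×3 → 11×3, cost 11·10·3 = 330
((L₃L₄)L₅): 11×3 by 3×39 → 11×39, cost 11·3·39 = 1287; cumulative 1617
(L₂((L₃L₄)L₅)): 22×11 by 11×39 → 22×39, cost 22·11·39 = 9438; cumulative 11055
(L₁(L₂((L₃L₄)L₅))): 14×22 by 22×39 → 14×39, cost 14·22·39 = 12012; cumulative 23067
Total: 23067 scalar multiplications.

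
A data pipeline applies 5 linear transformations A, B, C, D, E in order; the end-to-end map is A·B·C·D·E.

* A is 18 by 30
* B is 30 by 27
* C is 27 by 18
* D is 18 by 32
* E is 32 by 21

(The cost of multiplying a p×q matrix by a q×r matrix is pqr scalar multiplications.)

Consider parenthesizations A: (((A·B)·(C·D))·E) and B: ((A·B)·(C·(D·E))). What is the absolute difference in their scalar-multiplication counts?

10692

Order A = (((A·B)·(C·D))·E): (A·B): 18×30 by 30×27 → 18×27, cost 18·30·27 = 14580; (C·D): 27×18 by 18×32 → 27×32, cost 27·18·32 = 15552; ((A·B)·(C·D)): 18×27 by 27×32 → 18×32, cost 18·27·32 = 15552; cumulative 45684; (((A·B)·(C·D))·E): 18×32 by 32×21 → 18×21, cost 18·32·21 = 12096; cumulative 57780. Total 57780.
Order B = ((A·B)·(C·(D·E))): (A·B): 18×30 by 30×27 → 18×27, cost 18·30·27 = 14580; (D·E): 18×32 by 32×21 → 18×21, cost 18·32·21 = 12096; (C·(D·E)): 27×18 by 18×21 → 27×21, cost 27·18·21 = 10206; cumulative 22302; ((A·B)·(C·(D·E))): 18×27 by 27×21 → 18×21, cost 18·27·21 = 10206; cumulative 47088. Total 47088.
Difference: |57780 − 47088| = 10692.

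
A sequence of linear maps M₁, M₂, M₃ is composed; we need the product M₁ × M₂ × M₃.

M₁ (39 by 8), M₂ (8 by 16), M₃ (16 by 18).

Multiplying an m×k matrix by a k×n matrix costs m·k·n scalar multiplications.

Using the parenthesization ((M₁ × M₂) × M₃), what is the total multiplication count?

16224

(M₁ × M₂): 39×8 by 8×16 → 39×16, cost 39·8·16 = 4992
((M₁ × M₂) × M₃): 39×16 by 16×18 → 39×18, cost 39·16·18 = 11232; cumulative 16224
Total: 16224 scalar multiplications.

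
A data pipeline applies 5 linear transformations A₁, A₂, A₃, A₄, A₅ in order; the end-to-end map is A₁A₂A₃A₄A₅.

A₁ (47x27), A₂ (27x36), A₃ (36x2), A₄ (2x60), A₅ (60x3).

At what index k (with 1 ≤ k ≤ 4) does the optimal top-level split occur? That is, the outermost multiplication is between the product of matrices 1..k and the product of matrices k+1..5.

Adjacent pairs: A₁A₂ = 47·27·36 = 45684; A₂A₃ = 27·36·2 = 1944; A₃A₄ = 36·2·60 = 4320; A₄A₅ = 2·60·3 = 360.
Length 3: A₁..A₃: k=1: 0+1944+47·27·2=4482; k=2: 45684+0+47·36·2=49068 → min 4482 | A₂..A₄: k=2: 0+4320+27·36·60=62640; k=3: 1944+0+27·2·60=5184 → min 5184 | A₃..A₅: k=3: 0+360+36·2·3=576; k=4: 4320+0+36·60·3=10800 → min 576.
Length 4: A₁..A₄: k=1: 0+5184+47·27·60=81324; k=2: 45684+4320+47·36·60=151524; k=3: 4482+0+47·2·60=10122 → min 10122 | A₂..A₅: k=2: 0+576+27·36·3=3492; k=3: 1944+360+27·2·3=2466; k=4: 5184+0+27·60·3=10044 → min 2466.
Top-level splits: k=1: (A₁..A₁)·(A₂..A₅) → 0+2466+47·27·3 = 6273; k=2: (A₁..A₂)·(A₃..A₅) → 45684+576+47·36·3 = 51336; k=3: (A₁..A₃)·(A₄..A₅) → 4482+360+47·2·3 = 5124; k=4: (A₁..A₄)·(A₅..A₅) → 10122+0+47·60·3 = 18582.
Best split is after A₃, i.e. k = 3.

3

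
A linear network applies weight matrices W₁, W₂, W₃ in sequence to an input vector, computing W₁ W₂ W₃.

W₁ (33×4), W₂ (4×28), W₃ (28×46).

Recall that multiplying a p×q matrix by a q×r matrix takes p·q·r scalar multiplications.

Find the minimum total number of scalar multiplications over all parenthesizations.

Order (W₁ (W₂ W₃)): (W₂ W₃): 4×28 by 28×46 → 4×46, cost 4·28·46 = 5152; (W₁ (W₂ W₃)): 33×4 by 4×46 → 33×46, cost 33·4·46 = 6072; cumulative 11224. Total 11224.
Order ((W₁ W₂) W₃): (W₁ W₂): 33×4 by 4×28 → 33×28, cost 33·4·28 = 3696; ((W₁ W₂) W₃): 33×28 by 28×46 → 33×46, cost 33·28·46 = 42504; cumulative 46200. Total 46200.
Minimum: 11224.

11224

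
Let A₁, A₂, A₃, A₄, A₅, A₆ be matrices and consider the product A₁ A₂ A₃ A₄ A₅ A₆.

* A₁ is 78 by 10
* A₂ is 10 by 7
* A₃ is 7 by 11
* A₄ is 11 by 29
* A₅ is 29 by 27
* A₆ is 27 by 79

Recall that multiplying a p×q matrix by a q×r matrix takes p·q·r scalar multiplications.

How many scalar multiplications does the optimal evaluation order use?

71239

Adjacent pairs: A₁A₂ = 78·10·7 = 5460; A₂A₃ = 10·7·11 = 770; A₃A₄ = 7·11·29 = 2233; A₄A₅ = 11·29·27 = 8613; A₅A₆ = 29·27·79 = 61857.
Length 3: A₁..A₃: k=1: 0+770+78·10·11=9350; k=2: 5460+0+78·7·11=11466 → min 9350 | A₂..A₄: k=2: 0+2233+10·7·29=4263; k=3: 770+0+10·11·29=3960 → min 3960 | A₃..A₅: k=3: 0+8613+7·11·27=10692; k=4: 2233+0+7·29·27=7714 → min 7714 | A₄..A₆: k=4: 0+61857+11·29·79=87058; k=5: 8613+0+11·27·79=32076 → min 32076.
Length 4: A₁..A₄: k=1: 0+3960+78·10·29=26580; k=2: 5460+2233+78·7·29=23527; k=3: 9350+0+78·11·29=34232 → min 23527 | A₂..A₅: k=2: 0+7714+10·7·27=9604; k=3: 770+8613+10·11·27=12353; k=4: 3960+0+10·29·27=11790 → min 9604 | A₃..A₆: k=3: 0+32076+7·11·79=38159; k=4: 2233+61857+7·29·79=80127; k=5: 7714+0+7·27·79=22645 → min 22645.
Length 5: A₁..A₅: k=1: 0+9604+78·10·27=30664; k=2: 5460+7714+78·7·27=27916; k=3: 9350+8613+78·11·27=41129; k=4: 23527+0+78·29·27=84601 → min 27916 | A₂..A₆: k=2: 0+22645+10·7·79=28175; k=3: 770+32076+10·11·79=41536; k=4: 3960+61857+10·29·79=88727; k=5: 9604+0+10·27·79=30934 → min 28175.
Length 6: A₁..A₆: k=1: 0+28175+78·10·79=89795; k=2: 5460+22645+78·7·79=71239; k=3: 9350+32076+78·11·79=109208; k=4: 23527+61857+78·29·79=264082; k=5: 27916+0+78·27·79=194290 → min 71239.
Optimal order: ((A₁ A₂) (((A₃ A₄) A₅) A₆)) with cost 71239.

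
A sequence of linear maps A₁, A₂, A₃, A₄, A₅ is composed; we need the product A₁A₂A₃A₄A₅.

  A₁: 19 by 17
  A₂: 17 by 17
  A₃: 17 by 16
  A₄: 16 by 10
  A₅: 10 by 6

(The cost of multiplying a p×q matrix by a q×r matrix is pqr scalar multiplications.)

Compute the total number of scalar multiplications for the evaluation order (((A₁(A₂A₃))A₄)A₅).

(A₂A₃): 17×17 by 17×16 → 17×16, cost 17·17·16 = 4624
(A₁(A₂A₃)): 19×17 by 17×16 → 19×16, cost 19·17·16 = 5168; cumulative 9792
((A₁(A₂A₃))A₄): 19×16 by 16×10 → 19×10, cost 19·16·10 = 3040; cumulative 12832
(((A₁(A₂A₃))A₄)A₅): 19×10 by 10×6 → 19×6, cost 19·10·6 = 1140; cumulative 13972
Total: 13972 scalar multiplications.

13972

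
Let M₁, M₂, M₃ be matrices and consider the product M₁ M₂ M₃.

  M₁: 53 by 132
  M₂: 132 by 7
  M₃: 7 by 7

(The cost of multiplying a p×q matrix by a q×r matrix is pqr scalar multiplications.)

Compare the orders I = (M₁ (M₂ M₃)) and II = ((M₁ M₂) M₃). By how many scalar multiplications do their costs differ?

3871

Order I = (M₁ (M₂ M₃)): (M₂ M₃): 132×7 by 7×7 → 132×7, cost 132·7·7 = 6468; (M₁ (M₂ M₃)): 53×132 by 132×7 → 53×7, cost 53·132·7 = 48972; cumulative 55440. Total 55440.
Order II = ((M₁ M₂) M₃): (M₁ M₂): 53×132 by 132×7 → 53×7, cost 53·132·7 = 48972; ((M₁ M₂) M₃): 53×7 by 7×7 → 53×7, cost 53·7·7 = 2597; cumulative 51569. Total 51569.
Difference: |55440 − 51569| = 3871.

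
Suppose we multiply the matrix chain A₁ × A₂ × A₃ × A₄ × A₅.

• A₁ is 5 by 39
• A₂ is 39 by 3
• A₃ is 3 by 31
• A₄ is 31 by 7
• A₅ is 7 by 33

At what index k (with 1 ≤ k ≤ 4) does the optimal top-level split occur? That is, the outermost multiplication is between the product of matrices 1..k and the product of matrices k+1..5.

2

Adjacent pairs: A₁A₂ = 5·39·3 = 585; A₂A₃ = 39·3·31 = 3627; A₃A₄ = 3·31·7 = 651; A₄A₅ = 31·7·33 = 7161.
Length 3: A₁..A₃: k=1: 0+3627+5·39·31=9672; k=2: 585+0+5·3·31=1050 → min 1050 | A₂..A₄: k=2: 0+651+39·3·7=1470; k=3: 3627+0+39·31·7=12090 → min 1470 | A₃..A₅: k=3: 0+7161+3·31·33=10230; k=4: 651+0+3·7·33=1344 → min 1344.
Length 4: A₁..A₄: k=1: 0+1470+5·39·7=2835; k=2: 585+651+5·3·7=1341; k=3: 1050+0+5·31·7=2135 → min 1341 | A₂..A₅: k=2: 0+1344+39·3·33=5205; k=3: 3627+7161+39·31·33=50685; k=4: 1470+0+39·7·33=10479 → min 5205.
Top-level splits: k=1: (A₁..A₁)·(A₂..A₅) → 0+5205+5·39·33 = 11640; k=2: (A₁..A₂)·(A₃..A₅) → 585+1344+5·3·33 = 2424; k=3: (A₁..A₃)·(A₄..A₅) → 1050+7161+5·31·33 = 13326; k=4: (A₁..A₄)·(A₅..A₅) → 1341+0+5·7·33 = 2496.
Best split is after A₂, i.e. k = 2.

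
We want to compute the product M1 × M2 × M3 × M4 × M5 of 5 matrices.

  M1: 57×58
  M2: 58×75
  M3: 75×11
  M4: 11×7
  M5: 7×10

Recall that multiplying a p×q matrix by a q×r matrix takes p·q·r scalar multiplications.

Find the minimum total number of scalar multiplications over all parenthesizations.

63357

Adjacent pairs: M1M2 = 57·58·75 = 247950; M2M3 = 58·75·11 = 47850; M3M4 = 75·11·7 = 5775; M4M5 = 11·7·10 = 770.
Length 3: M1..M3: k=1: 0+47850+57·58·11=84216; k=2: 247950+0+57·75·11=294975 → min 84216 | M2..M4: k=2: 0+5775+58·75·7=36225; k=3: 47850+0+58·11·7=52316 → min 36225 | M3..M5: k=3: 0+770+75·11·10=9020; k=4: 5775+0+75·7·10=11025 → min 9020.
Length 4: M1..M4: k=1: 0+36225+57·58·7=59367; k=2: 247950+5775+57·75·7=283650; k=3: 84216+0+57·11·7=88605 → min 59367 | M2..M5: k=2: 0+9020+58·75·10=52520; k=3: 47850+770+58·11·10=55000; k=4: 36225+0+58·7·10=40285 → min 40285.
Length 5: M1..M5: k=1: 0+40285+57·58·10=73345; k=2: 247950+9020+57·75·10=299720; k=3: 84216+770+57·11·10=91256; k=4: 59367+0+57·7·10=63357 → min 63357.
Optimal order: ((M1 × (M2 × (M3 × M4))) × M5) with cost 63357.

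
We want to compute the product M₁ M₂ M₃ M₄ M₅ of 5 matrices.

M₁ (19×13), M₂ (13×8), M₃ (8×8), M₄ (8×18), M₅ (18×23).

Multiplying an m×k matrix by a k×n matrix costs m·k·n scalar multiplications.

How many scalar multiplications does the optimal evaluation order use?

9616

Adjacent pairs: M₁M₂ = 19·13·8 = 1976; M₂M₃ = 13·8·8 = 832; M₃M₄ = 8·8·18 = 1152; M₄M₅ = 8·18·23 = 3312.
Length 3: M₁..M₃: k=1: 0+832+19·13·8=2808; k=2: 1976+0+19·8·8=3192 → min 2808 | M₂..M₄: k=2: 0+1152+13·8·18=3024; k=3: 832+0+13·8·18=2704 → min 2704 | M₃..M₅: k=3: 0+3312+8·8·23=4784; k=4: 1152+0+8·18·23=4464 → min 4464.
Length 4: M₁..M₄: k=1: 0+2704+19·13·18=7150; k=2: 1976+1152+19·8·18=5864; k=3: 2808+0+19·8·18=5544 → min 5544 | M₂..M₅: k=2: 0+4464+13·8·23=6856; k=3: 832+3312+13·8·23=6536; k=4: 2704+0+13·18·23=8086 → min 6536.
Length 5: M₁..M₅: k=1: 0+6536+19·13·23=12217; k=2: 1976+4464+19·8·23=9936; k=3: 2808+3312+19·8·23=9616; k=4: 5544+0+19·18·23=13410 → min 9616.
Optimal order: ((M₁ (M₂ M₃)) (M₄ M₅)) with cost 9616.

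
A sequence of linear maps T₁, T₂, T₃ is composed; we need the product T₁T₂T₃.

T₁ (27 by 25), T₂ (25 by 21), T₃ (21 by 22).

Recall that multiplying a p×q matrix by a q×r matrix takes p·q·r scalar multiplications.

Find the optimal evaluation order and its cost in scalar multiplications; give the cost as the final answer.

26400

(T₁(T₂T₃)): cost 26400.
((T₁T₂)T₃): cost 26649.
Optimal: (T₁(T₂T₃)) with cost 26400.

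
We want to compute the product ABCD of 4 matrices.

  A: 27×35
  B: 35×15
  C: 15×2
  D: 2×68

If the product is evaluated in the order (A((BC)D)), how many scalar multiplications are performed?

70070

(BC): 35×15 by 15×2 → 35×2, cost 35·15·2 = 1050
((BC)D): 35×2 by 2×68 → 35×68, cost 35·2·68 = 4760; cumulative 5810
(A((BC)D)): 27×35 by 35×68 → 27×68, cost 27·35·68 = 64260; cumulative 70070
Total: 70070 scalar multiplications.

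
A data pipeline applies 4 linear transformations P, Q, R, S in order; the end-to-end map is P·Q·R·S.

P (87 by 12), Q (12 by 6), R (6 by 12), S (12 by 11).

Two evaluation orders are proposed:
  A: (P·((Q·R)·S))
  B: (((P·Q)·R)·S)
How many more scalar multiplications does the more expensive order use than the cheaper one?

Order A = (P·((Q·R)·S)): (Q·R): 12×6 by 6×12 → 12×12, cost 12·6·12 = 864; ((Q·R)·S): 12×12 by 12×11 → 12×11, cost 12·12·11 = 1584; cumulative 2448; (P·((Q·R)·S)): 87×12 by 12×11 → 87×11, cost 87·12·11 = 11484; cumulative 13932. Total 13932.
Order B = (((P·Q)·R)·S): (P·Q): 87×12 by 12×6 → 87×6, cost 87·12·6 = 6264; ((P·Q)·R): 87×6 by 6×12 → 87×12, cost 87·6·12 = 6264; cumulative 12528; (((P·Q)·R)·S): 87×12 by 12×11 → 87×11, cost 87·12·11 = 11484; cumulative 24012. Total 24012.
Difference: |13932 − 24012| = 10080.

10080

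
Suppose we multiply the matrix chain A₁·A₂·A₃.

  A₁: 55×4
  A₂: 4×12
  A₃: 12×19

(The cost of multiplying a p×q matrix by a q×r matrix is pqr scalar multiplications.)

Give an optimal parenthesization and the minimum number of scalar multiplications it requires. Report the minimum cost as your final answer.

5092

(A₁·(A₂·A₃)): cost 5092.
((A₁·A₂)·A₃): cost 15180.
Optimal: (A₁·(A₂·A₃)) with cost 5092.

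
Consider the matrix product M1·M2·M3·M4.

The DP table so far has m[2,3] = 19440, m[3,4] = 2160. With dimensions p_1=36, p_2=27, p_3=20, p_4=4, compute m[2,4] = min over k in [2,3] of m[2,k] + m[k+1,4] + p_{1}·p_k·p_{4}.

6048

m[2,4] = min over k∈[2,3] of m[2,k]+m[k+1,4]+p_{1}·p_k·p_{4}.
k=2: 0 + 2160 + 36·27·4 = 6048; k=3: 19440 + 0 + 36·20·4 = 22320.
Minimum: 6048 at k=2.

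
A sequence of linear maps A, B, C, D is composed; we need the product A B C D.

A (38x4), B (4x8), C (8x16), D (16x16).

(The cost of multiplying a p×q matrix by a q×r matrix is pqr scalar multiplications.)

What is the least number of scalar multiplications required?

Adjacent pairs: AB = 38·4·8 = 1216; BC = 4·8·16 = 512; CD = 8·16·16 = 2048.
Length 3: A..C: k=1: 0+512+38·4·16=2944; k=2: 1216+0+38·8·16=6080 → min 2944 | B..D: k=2: 0+2048+4·8·16=2560; k=3: 512+0+4·16·16=1536 → min 1536.
Length 4: A..D: k=1: 0+1536+38·4·16=3968; k=2: 1216+2048+38·8·16=8128; k=3: 2944+0+38·16·16=12672 → min 3968.
Optimal order: (A ((B C) D)) with cost 3968.

3968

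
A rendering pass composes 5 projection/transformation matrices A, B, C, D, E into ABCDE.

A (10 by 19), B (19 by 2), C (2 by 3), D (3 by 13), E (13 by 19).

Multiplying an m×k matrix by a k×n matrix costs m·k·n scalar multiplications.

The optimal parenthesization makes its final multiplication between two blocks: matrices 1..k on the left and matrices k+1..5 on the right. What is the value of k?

2

Adjacent pairs: AB = 10·19·2 = 380; BC = 19·2·3 = 114; CD = 2·3·13 = 78; DE = 3·13·19 = 741.
Length 3: A..C: k=1: 0+114+10·19·3=684; k=2: 380+0+10·2·3=440 → min 440 | B..D: k=2: 0+78+19·2·13=572; k=3: 114+0+19·3·13=855 → min 572 | C..E: k=3: 0+741+2·3·19=855; k=4: 78+0+2·13·19=572 → min 572.
Length 4: A..D: k=1: 0+572+10·19·13=3042; k=2: 380+78+10·2·13=718; k=3: 440+0+10·3·13=830 → min 718 | B..E: k=2: 0+572+19·2·19=1294; k=3: 114+741+19·3·19=1938; k=4: 572+0+19·13·19=5265 → min 1294.
Top-level splits: k=1: (A..A)·(B..E) → 0+1294+10·19·19 = 4904; k=2: (A..B)·(C..E) → 380+572+10·2·19 = 1332; k=3: (A..C)·(D..E) → 440+741+10·3·19 = 1751; k=4: (A..D)·(E..E) → 718+0+10·13·19 = 3188.
Best split is after B, i.e. k = 2.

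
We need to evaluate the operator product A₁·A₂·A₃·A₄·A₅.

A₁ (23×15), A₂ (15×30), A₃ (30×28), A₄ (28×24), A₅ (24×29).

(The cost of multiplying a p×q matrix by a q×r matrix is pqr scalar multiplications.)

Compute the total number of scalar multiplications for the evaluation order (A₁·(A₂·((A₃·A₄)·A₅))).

64095

(A₃·A₄): 30×28 by 28×24 → 30×24, cost 30·28·24 = 20160
((A₃·A₄)·A₅): 30×24 by 24×29 → 30×29, cost 30·24·29 = 20880; cumulative 41040
(A₂·((A₃·A₄)·A₅)): 15×30 by 30×29 → 15×29, cost 15·30·29 = 13050; cumulative 54090
(A₁·(A₂·((A₃·A₄)·A₅))): 23×15 by 15×29 → 23×29, cost 23·15·29 = 10005; cumulative 64095
Total: 64095 scalar multiplications.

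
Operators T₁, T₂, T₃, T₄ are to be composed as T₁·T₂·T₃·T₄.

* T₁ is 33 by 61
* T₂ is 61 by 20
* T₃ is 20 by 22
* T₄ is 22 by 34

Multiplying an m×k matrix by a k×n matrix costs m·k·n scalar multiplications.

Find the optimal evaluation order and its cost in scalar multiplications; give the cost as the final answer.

77660

Adjacent pairs: T₁T₂ = 33·61·20 = 40260; T₂T₃ = 61·20·22 = 26840; T₃T₄ = 20·22·34 = 14960.
Length 3: T₁..T₃: k=1: 0+26840+33·61·22=71126; k=2: 40260+0+33·20·22=54780 → min 54780 | T₂..T₄: k=2: 0+14960+61·20·34=56440; k=3: 26840+0+61·22·34=72468 → min 56440.
Length 4: T₁..T₄: k=1: 0+56440+33·61·34=124882; k=2: 40260+14960+33·20·34=77660; k=3: 54780+0+33·22·34=79464 → min 77660.
Optimal parenthesization: ((T₁·T₂)·(T₃·T₄)) with cost 77660.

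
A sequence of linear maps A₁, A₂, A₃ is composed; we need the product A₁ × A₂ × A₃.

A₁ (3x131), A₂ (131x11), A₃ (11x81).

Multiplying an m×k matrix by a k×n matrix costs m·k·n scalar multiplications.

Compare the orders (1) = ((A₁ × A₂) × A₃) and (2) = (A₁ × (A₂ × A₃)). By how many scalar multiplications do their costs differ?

141558

Order (1) = ((A₁ × A₂) × A₃): (A₁ × A₂): 3×131 by 131×11 → 3×11, cost 3·131·11 = 4323; ((A₁ × A₂) × A₃): 3×11 by 11×81 → 3×81, cost 3·11·81 = 2673; cumulative 6996. Total 6996.
Order (2) = (A₁ × (A₂ × A₃)): (A₂ × A₃): 131×11 by 11×81 → 131×81, cost 131·11·81 = 116721; (A₁ × (A₂ × A₃)): 3×131 by 131×81 → 3×81, cost 3·131·81 = 31833; cumulative 148554. Total 148554.
Difference: |6996 − 148554| = 141558.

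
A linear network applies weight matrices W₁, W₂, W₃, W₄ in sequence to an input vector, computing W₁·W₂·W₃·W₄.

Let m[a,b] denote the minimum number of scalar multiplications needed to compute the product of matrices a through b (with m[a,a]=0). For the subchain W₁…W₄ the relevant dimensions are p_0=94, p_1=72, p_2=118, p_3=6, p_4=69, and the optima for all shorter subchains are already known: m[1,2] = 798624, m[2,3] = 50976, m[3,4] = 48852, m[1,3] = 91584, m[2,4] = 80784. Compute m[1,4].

130500

m[1,4] = min over k∈[1,3] of m[1,k]+m[k+1,4]+p_{0}·p_k·p_{4}.
k=1: 0 + 80784 + 94·72·69 = 547776; k=2: 798624 + 48852 + 94·118·69 = 1612824; k=3: 91584 + 0 + 94·6·69 = 130500.
Minimum: 130500 at k=3.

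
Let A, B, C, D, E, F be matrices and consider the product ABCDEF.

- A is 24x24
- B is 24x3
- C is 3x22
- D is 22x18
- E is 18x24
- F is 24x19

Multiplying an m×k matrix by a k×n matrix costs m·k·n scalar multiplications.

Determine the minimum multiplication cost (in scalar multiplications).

6948

Adjacent pairs: AB = 24·24·3 = 1728; BC = 24·3·22 = 1584; CD = 3·22·18 = 1188; DE = 22·18·24 = 9504; EF = 18·24·19 = 8208.
Length 3: A..C: k=1: 0+1584+24·24·22=14256; k=2: 1728+0+24·3·22=3312 → min 3312 | B..D: k=2: 0+1188+24·3·18=2484; k=3: 1584+0+24·22·18=11088 → min 2484 | C..E: k=3: 0+9504+3·22·24=11088; k=4: 1188+0+3·18·24=2484 → min 2484 | D..F: k=4: 0+8208+22·18·19=15732; k=5: 9504+0+22·24·19=19536 → min 15732.
Length 4: A..D: k=1: 0+2484+24·24·18=12852; k=2: 1728+1188+24·3·18=4212; k=3: 3312+0+24·22·18=12816 → min 4212 | B..E: k=2: 0+2484+24·3·24=4212; k=3: 1584+9504+24·22·24=23760; k=4: 2484+0+24·18·24=12852 → min 4212 | C..F: k=3: 0+15732+3·22·19=16986; k=4: 1188+8208+3·18·19=10422; k=5: 2484+0+3·24·19=3852 → min 3852.
Length 5: A..E: k=1: 0+4212+24·24·24=18036; k=2: 1728+2484+24·3·24=5940; k=3: 3312+9504+24·22·24=25488; k=4: 4212+0+24·18·24=14580 → min 5940 | B..F: k=2: 0+3852+24·3·19=5220; k=3: 1584+15732+24·22·19=27348; k=4: 2484+8208+24·18·19=18900; k=5: 4212+0+24·24·19=15156 → min 5220.
Length 6: A..F: k=1: 0+5220+24·24·19=16164; k=2: 1728+3852+24·3·19=6948; k=3: 3312+15732+24·22·19=29076; k=4: 4212+8208+24·18·19=20628; k=5: 5940+0+24·24·19=16884 → min 6948.
Optimal order: ((AB)(((CD)E)F)) with cost 6948.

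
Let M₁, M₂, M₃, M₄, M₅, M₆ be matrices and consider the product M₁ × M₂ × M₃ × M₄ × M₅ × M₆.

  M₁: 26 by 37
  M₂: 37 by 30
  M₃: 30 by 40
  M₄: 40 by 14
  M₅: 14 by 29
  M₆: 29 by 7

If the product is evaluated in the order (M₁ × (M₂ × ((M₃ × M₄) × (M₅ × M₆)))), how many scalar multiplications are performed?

(M₃ × M₄): 30×40 by 40×14 → 30×14, cost 30·40·14 = 16800
(M₅ × M₆): 14×29 by 29×7 → 14×7, cost 14·29·7 = 2842
((M₃ × M₄) × (M₅ × M₆)): 30×14 by 14×7 → 30×7, cost 30·14·7 = 2940; cumulative 22582
(M₂ × ((M₃ × M₄) × (M₅ × M₆))): 37×30 by 30×7 → 37×7, cost 37·30·7 = 7770; cumulative 30352
(M₁ × (M₂ × ((M₃ × M₄) × (M₅ × M₆)))): 26×37 by 37×7 → 26×7, cost 26·37·7 = 6734; cumulative 37086
Total: 37086 scalar multiplications.

37086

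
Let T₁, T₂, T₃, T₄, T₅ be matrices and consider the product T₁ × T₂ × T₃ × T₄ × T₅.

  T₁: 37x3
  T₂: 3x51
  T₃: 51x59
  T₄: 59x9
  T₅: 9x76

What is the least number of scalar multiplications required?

Adjacent pairs: T₁T₂ = 37·3·51 = 5661; T₂T₃ = 3·51·59 = 9027; T₃T₄ = 51·59·9 = 27081; T₄T₅ = 59·9·76 = 40356.
Length 3: T₁..T₃: k=1: 0+9027+37·3·59=15576; k=2: 5661+0+37·51·59=116994 → min 15576 | T₂..T₄: k=2: 0+27081+3·51·9=28458; k=3: 9027+0+3·59·9=10620 → min 10620 | T₃..T₅: k=3: 0+40356+51·59·76=269040; k=4: 27081+0+51·9·76=61965 → min 61965.
Length 4: T₁..T₄: k=1: 0+10620+37·3·9=11619; k=2: 5661+27081+37·51·9=49725; k=3: 15576+0+37·59·9=35223 → min 11619 | T₂..T₅: k=2: 0+61965+3·51·76=73593; k=3: 9027+40356+3·59·76=62835; k=4: 10620+0+3·9·76=12672 → min 12672.
Length 5: T₁..T₅: k=1: 0+12672+37·3·76=21108; k=2: 5661+61965+37·51·76=211038; k=3: 15576+40356+37·59·76=221840; k=4: 11619+0+37·9·76=36927 → min 21108.
Optimal order: (T₁ × (((T₂ × T₃) × T₄) × T₅)) with cost 21108.

21108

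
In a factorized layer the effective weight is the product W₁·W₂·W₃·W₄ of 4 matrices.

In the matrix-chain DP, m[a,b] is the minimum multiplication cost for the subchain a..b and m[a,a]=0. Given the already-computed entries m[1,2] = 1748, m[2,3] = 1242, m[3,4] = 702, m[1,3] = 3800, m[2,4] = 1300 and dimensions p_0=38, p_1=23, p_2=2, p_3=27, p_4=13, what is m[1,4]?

m[1,4] = min over k∈[1,3] of m[1,k]+m[k+1,4]+p_{0}·p_k·p_{4}.
k=1: 0 + 1300 + 38·23·13 = 12662; k=2: 1748 + 702 + 38·2·13 = 3438; k=3: 3800 + 0 + 38·27·13 = 17138.
Minimum: 3438 at k=2.

3438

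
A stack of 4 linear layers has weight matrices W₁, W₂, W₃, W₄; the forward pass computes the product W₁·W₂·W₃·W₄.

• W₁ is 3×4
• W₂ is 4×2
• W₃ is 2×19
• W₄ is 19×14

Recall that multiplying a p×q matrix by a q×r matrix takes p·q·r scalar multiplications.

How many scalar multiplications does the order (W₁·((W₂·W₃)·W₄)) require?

1384

(W₂·W₃): 4×2 by 2×19 → 4×19, cost 4·2·19 = 152
((W₂·W₃)·W₄): 4×19 by 19×14 → 4×14, cost 4·19·14 = 1064; cumulative 1216
(W₁·((W₂·W₃)·W₄)): 3×4 by 4×14 → 3×14, cost 3·4·14 = 168; cumulative 1384
Total: 1384 scalar multiplications.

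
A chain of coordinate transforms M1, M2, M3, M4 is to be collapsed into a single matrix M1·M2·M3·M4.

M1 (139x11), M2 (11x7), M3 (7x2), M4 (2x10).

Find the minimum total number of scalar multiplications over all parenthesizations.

Adjacent pairs: M1M2 = 139·11·7 = 10703; M2M3 = 11·7·2 = 154; M3M4 = 7·2·10 = 140.
Length 3: M1..M3: k=1: 0+154+139·11·2=3212; k=2: 10703+0+139·7·2=12649 → min 3212 | M2..M4: k=2: 0+140+11·7·10=910; k=3: 154+0+11·2·10=374 → min 374.
Length 4: M1..M4: k=1: 0+374+139·11·10=15664; k=2: 10703+140+139·7·10=20573; k=3: 3212+0+139·2·10=5992 → min 5992.
Optimal order: ((M1·(M2·M3))·M4) with cost 5992.

5992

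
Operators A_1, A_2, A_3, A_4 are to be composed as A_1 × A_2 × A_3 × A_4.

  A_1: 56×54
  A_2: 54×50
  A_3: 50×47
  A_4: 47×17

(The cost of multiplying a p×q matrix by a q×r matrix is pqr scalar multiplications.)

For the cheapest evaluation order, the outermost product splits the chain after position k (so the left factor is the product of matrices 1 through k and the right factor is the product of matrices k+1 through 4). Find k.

Adjacent pairs: A_1A_2 = 56·54·50 = 151200; A_2A_3 = 54·50·47 = 126900; A_3A_4 = 50·47·17 = 39950.
Length 3: A_1..A_3: k=1: 0+126900+56·54·47=269028; k=2: 151200+0+56·50·47=282800 → min 269028 | A_2..A_4: k=2: 0+39950+54·50·17=85850; k=3: 126900+0+54·47·17=170046 → min 85850.
Top-level splits: k=1: (A_1..A_1)·(A_2..A_4) → 0+85850+56·54·17 = 137258; k=2: (A_1..A_2)·(A_3..A_4) → 151200+39950+56·50·17 = 238750; k=3: (A_1..A_3)·(A_4..A_4) → 269028+0+56·47·17 = 313772.
Best split is after A_1, i.e. k = 1.

1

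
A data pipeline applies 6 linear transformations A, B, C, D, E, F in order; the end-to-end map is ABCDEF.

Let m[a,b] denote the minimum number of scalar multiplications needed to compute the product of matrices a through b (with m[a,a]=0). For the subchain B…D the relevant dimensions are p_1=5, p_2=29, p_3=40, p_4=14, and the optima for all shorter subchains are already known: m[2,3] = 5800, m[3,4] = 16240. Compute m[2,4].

8600

m[2,4] = min over k∈[2,3] of m[2,k]+m[k+1,4]+p_{1}·p_k·p_{4}.
k=2: 0 + 16240 + 5·29·14 = 18270; k=3: 5800 + 0 + 5·40·14 = 8600.
Minimum: 8600 at k=3.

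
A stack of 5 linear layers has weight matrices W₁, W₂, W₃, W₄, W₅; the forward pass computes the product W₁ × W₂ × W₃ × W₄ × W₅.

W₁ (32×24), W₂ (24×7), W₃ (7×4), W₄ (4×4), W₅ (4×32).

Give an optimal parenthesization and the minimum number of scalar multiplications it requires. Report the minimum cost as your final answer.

7952

Adjacent pairs: W₁W₂ = 32·24·7 = 5376; W₂W₃ = 24·7·4 = 672; W₃W₄ = 7·4·4 = 112; W₄W₅ = 4·4·32 = 512.
Length 3: W₁..W₃: k=1: 0+672+32·24·4=3744; k=2: 5376+0+32·7·4=6272 → min 3744 | W₂..W₄: k=2: 0+112+24·7·4=784; k=3: 672+0+24·4·4=1056 → min 784 | W₃..W₅: k=3: 0+512+7·4·32=1408; k=4: 112+0+7·4·32=1008 → min 1008.
Length 4: W₁..W₄: k=1: 0+784+32·24·4=3856; k=2: 5376+112+32·7·4=6384; k=3: 3744+0+32·4·4=4256 → min 3856 | W₂..W₅: k=2: 0+1008+24·7·32=6384; k=3: 672+512+24·4·32=4256; k=4: 784+0+24·4·32=3856 → min 3856.
Length 5: W₁..W₅: k=1: 0+3856+32·24·32=28432; k=2: 5376+1008+32·7·32=13552; k=3: 3744+512+32·4·32=8352; k=4: 3856+0+32·4·32=7952 → min 7952.
Optimal parenthesization: ((W₁ × (W₂ × (W₃ × W₄))) × W₅) with cost 7952.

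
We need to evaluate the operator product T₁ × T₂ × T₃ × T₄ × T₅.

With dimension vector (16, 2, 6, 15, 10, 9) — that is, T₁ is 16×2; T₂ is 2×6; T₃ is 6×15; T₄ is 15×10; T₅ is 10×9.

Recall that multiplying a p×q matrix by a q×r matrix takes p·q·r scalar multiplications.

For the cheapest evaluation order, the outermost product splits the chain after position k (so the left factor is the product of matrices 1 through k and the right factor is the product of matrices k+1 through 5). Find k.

1

Adjacent pairs: T₁T₂ = 16·2·6 = 192; T₂T₃ = 2·6·15 = 180; T₃T₄ = 6·15·10 = 900; T₄T₅ = 15·10·9 = 1350.
Length 3: T₁..T₃: k=1: 0+180+16·2·15=660; k=2: 192+0+16·6·15=1632 → min 660 | T₂..T₄: k=2: 0+900+2·6·10=1020; k=3: 180+0+2·15·10=480 → min 480 | T₃..T₅: k=3: 0+1350+6·15·9=2160; k=4: 900+0+6·10·9=1440 → min 1440.
Length 4: T₁..T₄: k=1: 0+480+16·2·10=800; k=2: 192+900+16·6·10=2052; k=3: 660+0+16·15·10=3060 → min 800 | T₂..T₅: k=2: 0+1440+2·6·9=1548; k=3: 180+1350+2·15·9=1800; k=4: 480+0+2·10·9=660 → min 660.
Top-level splits: k=1: (T₁..T₁)·(T₂..T₅) → 0+660+16·2·9 = 948; k=2: (T₁..T₂)·(T₃..T₅) → 192+1440+16·6·9 = 2496; k=3: (T₁..T₃)·(T₄..T₅) → 660+1350+16·15·9 = 4170; k=4: (T₁..T₄)·(T₅..T₅) → 800+0+16·10·9 = 2240.
Best split is after T₁, i.e. k = 1.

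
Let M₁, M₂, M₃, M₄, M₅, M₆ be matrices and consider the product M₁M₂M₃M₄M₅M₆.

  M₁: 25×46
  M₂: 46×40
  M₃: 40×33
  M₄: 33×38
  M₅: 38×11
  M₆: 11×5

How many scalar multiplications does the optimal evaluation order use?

29910

Adjacent pairs: M₁M₂ = 25·46·40 = 46000; M₂M₃ = 46·40·33 = 60720; M₃M₄ = 40·33·38 = 50160; M₄M₅ = 33·38·11 = 13794; M₅M₆ = 38·11·5 = 2090.
Length 3: M₁..M₃: k=1: 0+60720+25·46·33=98670; k=2: 46000+0+25·40·33=79000 → min 79000 | M₂..M₄: k=2: 0+50160+46·40·38=120080; k=3: 60720+0+46·33·38=118404 → min 118404 | M₃..M₅: k=3: 0+13794+40·33·11=28314; k=4: 50160+0+40·38·11=66880 → min 28314 | M₄..M₆: k=4: 0+2090+33·38·5=8360; k=5: 13794+0+33·11·5=15609 → min 8360.
Length 4: M₁..M₄: k=1: 0+118404+25·46·38=162104; k=2: 46000+50160+25·40·38=134160; k=3: 79000+0+25·33·38=110350 → min 110350 | M₂..M₅: k=2: 0+28314+46·40·11=48554; k=3: 60720+13794+46·33·11=91212; k=4: 118404+0+46·38·11=137632 → min 48554 | M₃..M₆: k=3: 0+8360+40·33·5=14960; k=4: 50160+2090+40·38·5=59850; k=5: 28314+0+40·11·5=30514 → min 14960.
Length 5: M₁..M₅: k=1: 0+48554+25·46·11=61204; k=2: 46000+28314+25·40·11=85314; k=3: 79000+13794+25·33·11=101869; k=4: 110350+0+25·38·11=120800 → min 61204 | M₂..M₆: k=2: 0+14960+46·40·5=24160; k=3: 60720+8360+46·33·5=76670; k=4: 118404+2090+46·38·5=129234; k=5: 48554+0+46·11·5=51084 → min 24160.
Length 6: M₁..M₆: k=1: 0+24160+25·46·5=29910; k=2: 46000+14960+25·40·5=65960; k=3: 79000+8360+25·33·5=91485; k=4: 110350+2090+25·38·5=117190; k=5: 61204+0+25·11·5=62579 → min 29910.
Optimal order: (M₁(M₂(M₃(M₄(M₅M₆))))) with cost 29910.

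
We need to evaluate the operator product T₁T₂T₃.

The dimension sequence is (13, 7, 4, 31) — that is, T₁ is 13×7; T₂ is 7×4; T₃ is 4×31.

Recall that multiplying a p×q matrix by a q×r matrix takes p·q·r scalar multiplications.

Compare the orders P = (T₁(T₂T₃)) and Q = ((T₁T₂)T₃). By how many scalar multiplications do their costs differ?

1713

Order P = (T₁(T₂T₃)): (T₂T₃): 7×4 by 4×31 → 7×31, cost 7·4·31 = 868; (T₁(T₂T₃)): 13×7 by 7×31 → 13×31, cost 13·7·31 = 2821; cumulative 3689. Total 3689.
Order Q = ((T₁T₂)T₃): (T₁T₂): 13×7 by 7×4 → 13×4, cost 13·7·4 = 364; ((T₁T₂)T₃): 13×4 by 4×31 → 13×31, cost 13·4·31 = 1612; cumulative 1976. Total 1976.
Difference: |3689 − 1976| = 1713.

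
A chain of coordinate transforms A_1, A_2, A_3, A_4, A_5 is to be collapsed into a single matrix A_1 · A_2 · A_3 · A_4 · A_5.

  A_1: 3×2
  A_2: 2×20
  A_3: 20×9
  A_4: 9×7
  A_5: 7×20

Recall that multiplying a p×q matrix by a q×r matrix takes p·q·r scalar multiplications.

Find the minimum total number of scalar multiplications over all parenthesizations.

886

Adjacent pairs: A_1A_2 = 3·2·20 = 120; A_2A_3 = 2·20·9 = 360; A_3A_4 = 20·9·7 = 1260; A_4A_5 = 9·7·20 = 1260.
Length 3: A_1..A_3: k=1: 0+360+3·2·9=414; k=2: 120+0+3·20·9=660 → min 414 | A_2..A_4: k=2: 0+1260+2·20·7=1540; k=3: 360+0+2·9·7=486 → min 486 | A_3..A_5: k=3: 0+1260+20·9·20=4860; k=4: 1260+0+20·7·20=4060 → min 4060.
Length 4: A_1..A_4: k=1: 0+486+3·2·7=528; k=2: 120+1260+3·20·7=1800; k=3: 414+0+3·9·7=603 → min 528 | A_2..A_5: k=2: 0+4060+2·20·20=4860; k=3: 360+1260+2·9·20=1980; k=4: 486+0+2·7·20=766 → min 766.
Length 5: A_1..A_5: k=1: 0+766+3·2·20=886; k=2: 120+4060+3·20·20=5380; k=3: 414+1260+3·9·20=2214; k=4: 528+0+3·7·20=948 → min 886.
Optimal order: (A_1 · (((A_2 · A_3) · A_4) · A_5)) with cost 886.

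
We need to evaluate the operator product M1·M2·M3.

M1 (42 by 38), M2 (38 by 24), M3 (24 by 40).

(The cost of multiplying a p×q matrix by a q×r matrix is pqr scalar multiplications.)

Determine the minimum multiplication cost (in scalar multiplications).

78624

Order (M1·(M2·M3)): (M2·M3): 38×24 by 24×40 → 38×40, cost 38·24·40 = 36480; (M1·(M2·M3)): 42×38 by 38×40 → 42×40, cost 42·38·40 = 63840; cumulative 100320. Total 100320.
Order ((M1·M2)·M3): (M1·M2): 42×38 by 38×24 → 42×24, cost 42·38·24 = 38304; ((M1·M2)·M3): 42×24 by 24×40 → 42×40, cost 42·24·40 = 40320; cumulative 78624. Total 78624.
Minimum: 78624.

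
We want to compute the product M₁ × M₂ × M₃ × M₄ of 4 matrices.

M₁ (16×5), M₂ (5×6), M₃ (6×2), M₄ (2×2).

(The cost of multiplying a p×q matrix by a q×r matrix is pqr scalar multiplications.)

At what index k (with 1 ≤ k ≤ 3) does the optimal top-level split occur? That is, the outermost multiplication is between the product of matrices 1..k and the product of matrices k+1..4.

1

Adjacent pairs: M₁M₂ = 16·5·6 = 480; M₂M₃ = 5·6·2 = 60; M₃M₄ = 6·2·2 = 24.
Length 3: M₁..M₃: k=1: 0+60+16·5·2=220; k=2: 480+0+16·6·2=672 → min 220 | M₂..M₄: k=2: 0+24+5·6·2=84; k=3: 60+0+5·2·2=80 → min 80.
Top-level splits: k=1: (M₁..M₁)·(M₂..M₄) → 0+80+16·5·2 = 240; k=2: (M₁..M₂)·(M₃..M₄) → 480+24+16·6·2 = 696; k=3: (M₁..M₃)·(M₄..M₄) → 220+0+16·2·2 = 284.
Best split is after M₁, i.e. k = 1.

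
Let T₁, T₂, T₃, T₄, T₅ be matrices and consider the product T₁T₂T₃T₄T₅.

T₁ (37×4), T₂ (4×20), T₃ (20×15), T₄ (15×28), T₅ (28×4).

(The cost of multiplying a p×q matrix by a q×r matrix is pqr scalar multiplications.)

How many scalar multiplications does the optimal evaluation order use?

Adjacent pairs: T₁T₂ = 37·4·20 = 2960; T₂T₃ = 4·20·15 = 1200; T₃T₄ = 20·15·28 = 8400; T₄T₅ = 15·28·4 = 1680.
Length 3: T₁..T₃: k=1: 0+1200+37·4·15=3420; k=2: 2960+0+37·20·15=14060 → min 3420 | T₂..T₄: k=2: 0+8400+4·20·28=10640; k=3: 1200+0+4·15·28=2880 → min 2880 | T₃..T₅: k=3: 0+1680+20·15·4=2880; k=4: 8400+0+20·28·4=10640 → min 2880.
Length 4: T₁..T₄: k=1: 0+2880+37·4·28=7024; k=2: 2960+8400+37·20·28=32080; k=3: 3420+0+37·15·28=18960 → min 7024 | T₂..T₅: k=2: 0+2880+4·20·4=3200; k=3: 1200+1680+4·15·4=3120; k=4: 2880+0+4·28·4=3328 → min 3120.
Length 5: T₁..T₅: k=1: 0+3120+37·4·4=3712; k=2: 2960+2880+37·20·4=8800; k=3: 3420+1680+37·15·4=7320; k=4: 7024+0+37·28·4=11168 → min 3712.
Optimal order: (T₁((T₂T₃)(T₄T₅))) with cost 3712.

3712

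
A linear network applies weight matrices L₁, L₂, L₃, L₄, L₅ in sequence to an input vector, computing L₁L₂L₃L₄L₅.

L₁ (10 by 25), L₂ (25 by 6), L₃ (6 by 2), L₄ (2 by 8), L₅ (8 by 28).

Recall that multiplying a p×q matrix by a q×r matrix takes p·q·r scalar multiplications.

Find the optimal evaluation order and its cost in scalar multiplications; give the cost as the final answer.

1808

Adjacent pairs: L₁L₂ = 10·25·6 = 1500; L₂L₃ = 25·6·2 = 300; L₃L₄ = 6·2·8 = 96; L₄L₅ = 2·8·28 = 448.
Length 3: L₁..L₃: k=1: 0+300+10·25·2=800; k=2: 1500+0+10·6·2=1620 → min 800 | L₂..L₄: k=2: 0+96+25·6·8=1296; k=3: 300+0+25·2·8=700 → min 700 | L₃..L₅: k=3: 0+448+6·2·28=784; k=4: 96+0+6·8·28=1440 → min 784.
Length 4: L₁..L₄: k=1: 0+700+10·25·8=2700; k=2: 1500+96+10·6·8=2076; k=3: 800+0+10·2·8=960 → min 960 | L₂..L₅: k=2: 0+784+25·6·28=4984; k=3: 300+448+25·2·28=2148; k=4: 700+0+25·8·28=6300 → min 2148.
Length 5: L₁..L₅: k=1: 0+2148+10·25·28=9148; k=2: 1500+784+10·6·28=3964; k=3: 800+448+10·2·28=1808; k=4: 960+0+10·8·28=3200 → min 1808.
Optimal parenthesization: ((L₁(L₂L₃))(L₄L₅)) with cost 1808.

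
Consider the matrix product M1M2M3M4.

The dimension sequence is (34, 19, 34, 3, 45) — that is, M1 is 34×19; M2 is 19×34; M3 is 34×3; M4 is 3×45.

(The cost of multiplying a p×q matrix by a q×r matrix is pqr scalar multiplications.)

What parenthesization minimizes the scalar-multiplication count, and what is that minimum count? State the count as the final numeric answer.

8466

Adjacent pairs: M1M2 = 34·19·34 = 21964; M2M3 = 19·34·3 = 1938; M3M4 = 34·3·45 = 4590.
Length 3: M1..M3: k=1: 0+1938+34·19·3=3876; k=2: 21964+0+34·34·3=25432 → min 3876 | M2..M4: k=2: 0+4590+19·34·45=33660; k=3: 1938+0+19·3·45=4503 → min 4503.
Length 4: M1..M4: k=1: 0+4503+34·19·45=33573; k=2: 21964+4590+34·34·45=78574; k=3: 3876+0+34·3·45=8466 → min 8466.
Optimal parenthesization: ((M1(M2M3))M4) with cost 8466.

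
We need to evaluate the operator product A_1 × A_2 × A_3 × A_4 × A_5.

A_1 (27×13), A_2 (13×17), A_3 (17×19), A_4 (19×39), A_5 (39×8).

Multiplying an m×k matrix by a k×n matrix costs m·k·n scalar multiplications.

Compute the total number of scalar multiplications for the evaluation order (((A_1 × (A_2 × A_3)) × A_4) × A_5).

39299

(A_2 × A_3): 13×17 by 17×19 → 13×19, cost 13·17·19 = 4199
(A_1 × (A_2 × A_3)): 27×13 by 13×19 → 27×19, cost 27·13·19 = 6669; cumulative 10868
((A_1 × (A_2 × A_3)) × A_4): 27×19 by 19×39 → 27×39, cost 27·19·39 = 20007; cumulative 30875
(((A_1 × (A_2 × A_3)) × A_4) × A_5): 27×39 by 39×8 → 27×8, cost 27·39·8 = 8424; cumulative 39299
Total: 39299 scalar multiplications.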